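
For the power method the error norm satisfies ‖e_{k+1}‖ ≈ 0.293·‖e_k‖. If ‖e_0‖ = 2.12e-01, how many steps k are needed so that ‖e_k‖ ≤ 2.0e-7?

12

After k steps, ‖e_k‖ ≈ 2.12e-01·0.293^k.
Need 0.293^k ≤ 2.0e-7/2.12e-01 = 9.43396e-07.
k ≥ ln(9.43396e-07)/ln(0.293) = -13.8738/-1.22758 = 11.302.
Smallest integer k = 12.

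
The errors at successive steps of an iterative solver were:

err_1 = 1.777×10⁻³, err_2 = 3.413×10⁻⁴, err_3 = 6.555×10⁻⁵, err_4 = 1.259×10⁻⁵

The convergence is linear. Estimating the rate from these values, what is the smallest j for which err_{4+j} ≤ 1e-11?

Rate ρ ≈ err_4/err_3 = 1.259×10⁻⁵/6.555×10⁻⁵ = 0.1921.
After j more steps, err_{4+j} ≈ 1.259×10⁻⁵·ρ^j; need ρ^j ≤ 1e-11/1.259×10⁻⁵ = 7.94281e-07.
j ≥ ln(7.94281e-07)/ln(0.1921) = -14.0458/-1.64974 = 8.514.
So 9 more iterations are needed.

9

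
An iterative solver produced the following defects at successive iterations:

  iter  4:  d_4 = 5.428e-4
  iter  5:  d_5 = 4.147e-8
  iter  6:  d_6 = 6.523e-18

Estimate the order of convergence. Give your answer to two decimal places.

2.38

p ≈ ln(d_6/d_5) / ln(d_5/d_4)
  = ln(6.523e-18/4.147e-8) / ln(4.147e-8/5.428e-4)
  = ln(1.57294e-10) / ln(7.64001e-05)
  = -22.57290 / -9.47953 ≈ 2.38123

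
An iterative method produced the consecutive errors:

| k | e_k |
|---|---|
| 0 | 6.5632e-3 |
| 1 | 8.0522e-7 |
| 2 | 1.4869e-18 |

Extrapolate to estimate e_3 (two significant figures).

First estimate the order: p ≈ ln(e_2/e_1) / ln(e_1/e_0) = ln(1.4869e-18/8.0522e-7)/ln(8.0522e-7/6.5632e-3) = ln(1.84658e-12)/ln(0.000122687) ≈ 3.0000.
Then e_3 ≈ e_2·(e_2/e_1)^p = 1.4869e-18·(1.84658e-12)^3.0000 = 1.4869e-18·6.29658e-36 ≈ 9.362e-54.

9.4e-54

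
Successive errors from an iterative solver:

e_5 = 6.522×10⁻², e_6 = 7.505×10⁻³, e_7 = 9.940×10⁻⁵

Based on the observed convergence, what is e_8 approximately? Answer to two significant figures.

1.7e-8

First estimate the order: p ≈ ln(e_7/e_6) / ln(e_6/e_5) = ln(9.940×10⁻⁵/7.505×10⁻³)/ln(7.505×10⁻³/6.522×10⁻²) = ln(0.0132445)/ln(0.115072) ≈ 1.9999.
Then e_8 ≈ e_7·(e_7/e_6)^p = 9.940×10⁻⁵·(0.0132445)^1.9999 = 9.940×10⁻⁵·0.000175493 ≈ 1.744e-08.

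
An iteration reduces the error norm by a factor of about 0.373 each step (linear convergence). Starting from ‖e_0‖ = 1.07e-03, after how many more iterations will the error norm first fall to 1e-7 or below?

After k steps, ‖e_k‖ ≈ 1.07e-03·0.373^k.
Need 0.373^k ≤ 1e-7/1.07e-03 = 9.34579e-05.
k ≥ ln(9.34579e-05)/ln(0.373) = -9.2780/-0.98618 = 9.408.
Smallest integer k = 10.

10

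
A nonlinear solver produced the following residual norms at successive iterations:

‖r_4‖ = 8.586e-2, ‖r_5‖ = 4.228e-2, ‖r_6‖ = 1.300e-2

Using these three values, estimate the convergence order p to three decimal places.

1.665

p ≈ ln(‖r_6‖/‖r_5‖) / ln(‖r_5‖/‖r_4‖)
  = ln(1.300e-2/4.228e-2) / ln(4.228e-2/8.586e-2)
  = ln(0.307474) / ln(0.49243)
  = -1.179365 / -0.708403 ≈ 1.664822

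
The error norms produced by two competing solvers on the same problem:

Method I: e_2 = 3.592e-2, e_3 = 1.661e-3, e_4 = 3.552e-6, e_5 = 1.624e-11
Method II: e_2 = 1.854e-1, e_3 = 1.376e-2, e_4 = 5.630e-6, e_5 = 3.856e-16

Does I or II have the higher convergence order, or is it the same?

Method I: p ≈ ln(1.624e-11/3.552e-6)/ln(3.552e-6/1.661e-3) ≈ 2.00.
Method II: p ≈ ln(3.856e-16/5.630e-6)/ln(5.630e-6/1.376e-2) ≈ 3.00.
Method II has the higher order (≈3.0 vs ≈2.0).

II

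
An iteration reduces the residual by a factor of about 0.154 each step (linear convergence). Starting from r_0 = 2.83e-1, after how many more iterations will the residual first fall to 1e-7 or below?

After k steps, r_k ≈ 2.83e-1·0.154^k.
Need 0.154^k ≤ 1e-7/2.83e-1 = 3.53357e-07.
k ≥ ln(3.53357e-07)/ln(0.154) = -14.8558/-1.87080 = 7.941.
Smallest integer k = 8.

8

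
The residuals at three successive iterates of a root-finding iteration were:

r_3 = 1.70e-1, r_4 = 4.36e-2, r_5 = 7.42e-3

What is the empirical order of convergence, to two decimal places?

p ≈ ln(r_5/r_4) / ln(r_4/r_3)
  = ln(7.42e-3/4.36e-2) / ln(4.36e-2/1.70e-1)
  = ln(0.170183) / ln(0.256471)
  = -1.77088 / -1.36074 ≈ 1.30141

1.30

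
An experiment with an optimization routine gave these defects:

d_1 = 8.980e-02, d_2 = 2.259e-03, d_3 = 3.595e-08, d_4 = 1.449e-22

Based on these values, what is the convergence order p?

Consecutive ratios: d_4/d_3 = 1.449e-22/3.595e-08 = 4.0306e-15, d_3/d_2 = 3.595e-08/2.259e-03 = 1.59141e-05.
p ≈ ln(4.0306e-15)/ln(1.59141e-05) = -33.1449/-11.0483 ≈ 3.00.
So the convergence is cubic (order 3).

3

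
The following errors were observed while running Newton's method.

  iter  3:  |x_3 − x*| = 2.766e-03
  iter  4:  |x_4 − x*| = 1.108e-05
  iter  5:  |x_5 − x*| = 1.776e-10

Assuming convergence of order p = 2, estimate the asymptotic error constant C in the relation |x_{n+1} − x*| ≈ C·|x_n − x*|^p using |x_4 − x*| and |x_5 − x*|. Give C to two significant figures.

1.4

C ≈ |x_5 − x*| / |x_4 − x*|^2
  = 1.776e-10 / (1.108e-05)^2
  = 1.776e-10 / 1.22766e-10 ≈ 1.4466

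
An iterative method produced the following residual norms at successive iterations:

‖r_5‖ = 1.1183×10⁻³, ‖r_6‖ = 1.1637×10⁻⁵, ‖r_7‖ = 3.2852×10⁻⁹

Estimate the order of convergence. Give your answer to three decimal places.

1.790

p ≈ ln(‖r_7‖/‖r_6‖) / ln(‖r_6‖/‖r_5‖)
  = ln(3.2852×10⁻⁹/1.1637×10⁻⁵) / ln(1.1637×10⁻⁵/1.1183×10⁻³)
  = ln(0.000282306) / ln(0.010406)
  = -8.172519 / -4.565373 ≈ 1.790110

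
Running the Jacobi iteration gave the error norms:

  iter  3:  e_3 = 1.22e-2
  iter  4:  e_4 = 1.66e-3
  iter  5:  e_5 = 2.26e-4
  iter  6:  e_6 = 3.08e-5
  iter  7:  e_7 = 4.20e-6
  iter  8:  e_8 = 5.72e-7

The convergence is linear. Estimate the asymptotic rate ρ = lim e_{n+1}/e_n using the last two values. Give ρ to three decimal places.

0.136

ρ ≈ e_8/e_7 = 5.72e-7/4.20e-6 = 0.13619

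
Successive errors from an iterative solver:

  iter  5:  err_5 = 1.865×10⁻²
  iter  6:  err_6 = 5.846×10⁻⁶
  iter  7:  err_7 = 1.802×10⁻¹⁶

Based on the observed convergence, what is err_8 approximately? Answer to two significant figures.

First estimate the order: p ≈ ln(err_7/err_6) / ln(err_6/err_5) = ln(1.802×10⁻¹⁶/5.846×10⁻⁶)/ln(5.846×10⁻⁶/1.865×10⁻²) = ln(3.08245e-11)/ln(0.000313458) ≈ 2.9999.
Then err_8 ≈ err_7·(err_7/err_6)^p = 1.802×10⁻¹⁶·(3.08245e-11)^2.9999 = 1.802×10⁻¹⁶·2.93589e-32 ≈ 5.29e-48.

5.3e-48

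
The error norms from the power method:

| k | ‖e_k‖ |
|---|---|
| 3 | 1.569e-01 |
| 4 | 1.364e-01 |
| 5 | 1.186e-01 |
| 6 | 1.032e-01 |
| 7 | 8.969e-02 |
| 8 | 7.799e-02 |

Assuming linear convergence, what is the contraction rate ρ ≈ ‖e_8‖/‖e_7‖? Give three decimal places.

ρ ≈ ‖e_8‖/‖e_7‖ = 7.799e-02/8.969e-02 = 0.86955

0.870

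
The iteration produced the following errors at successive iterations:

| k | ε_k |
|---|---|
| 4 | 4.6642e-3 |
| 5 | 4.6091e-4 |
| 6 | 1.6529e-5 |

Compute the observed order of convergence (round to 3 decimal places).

1.438

p ≈ ln(ε_6/ε_5) / ln(ε_5/ε_4)
  = ln(1.6529e-5/4.6091e-4) / ln(4.6091e-4/4.6642e-3)
  = ln(0.0358617) / ln(0.0988187)
  = -3.328085 / -2.314468 ≈ 1.437948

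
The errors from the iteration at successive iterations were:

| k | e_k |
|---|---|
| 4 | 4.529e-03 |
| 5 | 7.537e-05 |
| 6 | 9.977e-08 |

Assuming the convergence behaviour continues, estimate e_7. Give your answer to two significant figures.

2.2e-12

First estimate the order: p ≈ ln(e_6/e_5) / ln(e_5/e_4) = ln(9.977e-08/7.537e-05)/ln(7.537e-05/4.529e-03) = ln(0.00132374)/ln(0.0166416) ≈ 1.6181.
Then e_7 ≈ e_6·(e_6/e_5)^p = 9.977e-08·(0.00132374)^1.6181 = 9.977e-08·2.20186e-05 ≈ 2.197e-12.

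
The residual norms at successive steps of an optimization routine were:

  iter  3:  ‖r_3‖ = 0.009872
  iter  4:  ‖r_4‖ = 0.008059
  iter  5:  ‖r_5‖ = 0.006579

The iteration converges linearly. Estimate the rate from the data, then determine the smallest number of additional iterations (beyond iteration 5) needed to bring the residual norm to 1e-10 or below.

Rate ρ ≈ ‖r_5‖/‖r_4‖ = 0.006579/0.008059 = 0.8164.
After j more steps, ‖r_{5+j}‖ ≈ 0.006579·ρ^j; need ρ^j ≤ 1e-10/0.006579 = 1.51999e-08.
j ≥ ln(1.51999e-08)/ln(0.8164) = -18.0020/-0.20285 = 88.745.
So 89 more iterations are needed.

89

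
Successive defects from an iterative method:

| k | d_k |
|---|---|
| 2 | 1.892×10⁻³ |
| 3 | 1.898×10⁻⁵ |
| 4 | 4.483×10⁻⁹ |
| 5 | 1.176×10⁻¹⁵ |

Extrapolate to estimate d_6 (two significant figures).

First estimate the order: p ≈ ln(d_5/d_4) / ln(d_4/d_3) = ln(1.176×10⁻¹⁵/4.483×10⁻⁹)/ln(4.483×10⁻⁹/1.898×10⁻⁵) = ln(2.62324e-07)/ln(0.000236196) ≈ 1.8146.
Then d_6 ≈ d_5·(d_5/d_4)^p = 1.176×10⁻¹⁵·(2.62324e-07)^1.8146 = 1.176×10⁻¹⁵·1.14241e-12 ≈ 1.343e-27.

1.3e-27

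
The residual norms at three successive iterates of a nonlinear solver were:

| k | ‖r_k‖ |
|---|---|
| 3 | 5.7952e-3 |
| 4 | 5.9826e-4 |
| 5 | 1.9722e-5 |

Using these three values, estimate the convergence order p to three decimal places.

1.503

p ≈ ln(‖r_5‖/‖r_4‖) / ln(‖r_4‖/‖r_3‖)
  = ln(1.9722e-5/5.9826e-4) / ln(5.9826e-4/5.7952e-3)
  = ln(0.0329656) / ln(0.103234)
  = -3.412291 / -2.270757 ≈ 1.502711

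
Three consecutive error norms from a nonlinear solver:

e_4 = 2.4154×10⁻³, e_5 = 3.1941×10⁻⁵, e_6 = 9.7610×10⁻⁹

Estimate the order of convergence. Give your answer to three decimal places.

1.871

p ≈ ln(e_6/e_5) / ln(e_5/e_4)
  = ln(9.7610×10⁻⁹/3.1941×10⁻⁵) / ln(3.1941×10⁻⁵/2.4154×10⁻³)
  = ln(0.000305595) / ln(0.0132239)
  = -8.093250 / -4.325729 ≈ 1.870956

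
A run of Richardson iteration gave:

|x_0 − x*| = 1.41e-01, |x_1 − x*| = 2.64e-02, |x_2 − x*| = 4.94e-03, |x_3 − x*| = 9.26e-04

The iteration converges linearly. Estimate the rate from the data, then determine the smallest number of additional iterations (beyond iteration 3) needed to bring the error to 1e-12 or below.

13

Rate ρ ≈ |x_3 − x*|/|x_2 − x*| = 9.26e-04/4.94e-03 = 0.1874.
After j more steps, |x_{3+j} − x*| ≈ 9.26e-04·ρ^j; need ρ^j ≤ 1e-12/9.26e-04 = 1.07991e-09.
j ≥ ln(1.07991e-09)/ln(0.1874) = -20.6464/-1.67451 = 12.330.
So 13 more iterations are needed.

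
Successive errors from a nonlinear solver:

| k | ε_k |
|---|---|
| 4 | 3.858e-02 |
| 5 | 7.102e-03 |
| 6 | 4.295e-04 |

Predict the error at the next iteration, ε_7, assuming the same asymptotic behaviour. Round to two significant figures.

4.1e-6

First estimate the order: p ≈ ln(ε_6/ε_5) / ln(ε_5/ε_4) = ln(4.295e-04/7.102e-03)/ln(7.102e-03/3.858e-02) = ln(0.0604759)/ln(0.184085) ≈ 1.6578.
Then ε_7 ≈ ε_6·(ε_6/ε_5)^p = 4.295e-04·(0.0604759)^1.6578 = 4.295e-04·0.00955228 ≈ 4.103e-06.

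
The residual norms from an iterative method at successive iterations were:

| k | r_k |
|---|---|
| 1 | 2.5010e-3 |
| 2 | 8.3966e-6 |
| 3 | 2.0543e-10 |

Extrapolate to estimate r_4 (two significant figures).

5.2e-19

First estimate the order: p ≈ ln(r_3/r_2) / ln(r_2/r_1) = ln(2.0543e-10/8.3966e-6)/ln(8.3966e-6/2.5010e-3) = ln(2.44659e-05)/ln(0.0033573) ≈ 1.8640.
Then r_4 ≈ r_3·(r_3/r_2)^p = 2.0543e-10·(2.44659e-05)^1.8640 = 2.0543e-10·2.53675e-09 ≈ 5.211e-19.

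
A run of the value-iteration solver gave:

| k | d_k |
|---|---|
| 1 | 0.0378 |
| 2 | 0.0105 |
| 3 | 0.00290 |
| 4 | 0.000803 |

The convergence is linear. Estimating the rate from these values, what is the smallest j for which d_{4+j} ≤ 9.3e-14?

Rate ρ ≈ d_4/d_3 = 0.000803/0.00290 = 0.2769.
After j more steps, d_{4+j} ≈ 0.000803·ρ^j; need ρ^j ≤ 9.3e-14/0.000803 = 1.15816e-10.
j ≥ ln(1.15816e-10)/ln(0.2769) = -22.8790/-1.28410 = 17.817.
So 18 more iterations are needed.

18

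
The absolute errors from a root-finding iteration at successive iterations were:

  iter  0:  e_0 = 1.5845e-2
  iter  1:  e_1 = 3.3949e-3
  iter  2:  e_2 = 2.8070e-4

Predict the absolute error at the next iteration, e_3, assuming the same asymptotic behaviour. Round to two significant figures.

First estimate the order: p ≈ ln(e_2/e_1) / ln(e_1/e_0) = ln(2.8070e-4/3.3949e-3)/ln(3.3949e-3/1.5845e-2) = ln(0.0826828)/ln(0.214257) ≈ 1.6181.
Then e_3 ≈ e_2·(e_2/e_1)^p = 2.8070e-4·(0.0826828)^1.6181 = 2.8070e-4·0.0177121 ≈ 4.972e-06.

5.0e-6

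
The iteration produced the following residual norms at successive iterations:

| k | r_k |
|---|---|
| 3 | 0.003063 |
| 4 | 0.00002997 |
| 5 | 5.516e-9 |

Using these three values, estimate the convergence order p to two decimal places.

1.86

p ≈ ln(r_5/r_4) / ln(r_4/r_3)
  = ln(5.516e-9/0.00002997) / ln(0.00002997/0.003063)
  = ln(0.000184051) / ln(0.00978452)
  = -8.60030 / -4.62695 ≈ 1.85874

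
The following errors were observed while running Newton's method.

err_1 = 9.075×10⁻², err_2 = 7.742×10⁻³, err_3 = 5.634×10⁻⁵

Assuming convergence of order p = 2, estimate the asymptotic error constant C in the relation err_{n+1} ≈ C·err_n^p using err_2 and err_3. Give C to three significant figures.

C ≈ err_3 / err_2^2
  = 5.634×10⁻⁵ / (7.742×10⁻³)^2
  = 5.634×10⁻⁵ / 5.99386e-05 ≈ 0.93996

0.940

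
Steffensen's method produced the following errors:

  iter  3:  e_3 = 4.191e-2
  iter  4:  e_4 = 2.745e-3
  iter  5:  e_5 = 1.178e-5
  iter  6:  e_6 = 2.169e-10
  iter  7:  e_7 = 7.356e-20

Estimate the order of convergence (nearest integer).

2

Consecutive ratios: e_7/e_6 = 7.356e-20/2.169e-10 = 3.39142e-10, e_6/e_5 = 2.169e-10/1.178e-5 = 1.84126e-05.
p ≈ ln(3.39142e-10)/ln(1.84126e-05) = -21.8046/-10.9025 ≈ 2.00.
So the convergence is quadratic (order 2).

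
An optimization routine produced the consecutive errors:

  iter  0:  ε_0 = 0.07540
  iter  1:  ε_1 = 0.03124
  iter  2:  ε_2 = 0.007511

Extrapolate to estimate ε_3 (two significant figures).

First estimate the order: p ≈ ln(ε_2/ε_1) / ln(ε_1/ε_0) = ln(0.007511/0.03124)/ln(0.03124/0.07540) = ln(0.240429)/ln(0.414324) ≈ 1.6177.
Then ε_3 ≈ ε_2·(ε_2/ε_1)^p = 0.007511·(0.240429)^1.6177 = 0.007511·0.0996833 ≈ 0.0007487.

7.5e-4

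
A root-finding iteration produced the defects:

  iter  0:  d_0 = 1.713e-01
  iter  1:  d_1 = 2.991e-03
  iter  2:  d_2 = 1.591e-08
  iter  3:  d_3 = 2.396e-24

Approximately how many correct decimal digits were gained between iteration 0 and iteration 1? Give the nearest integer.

2

Digits gained ≈ log₁₀(d_0/d_1) = log₁₀(1.713e-01/2.991e-03) = log₁₀(57.2718) ≈ 1.758.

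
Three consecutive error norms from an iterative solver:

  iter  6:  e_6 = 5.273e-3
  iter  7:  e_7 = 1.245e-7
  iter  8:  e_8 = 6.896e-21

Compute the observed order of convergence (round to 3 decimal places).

2.865

p ≈ ln(e_8/e_7) / ln(e_7/e_6)
  = ln(6.896e-21/1.245e-7) / ln(1.245e-7/5.273e-3)
  = ln(5.53896e-14) / ln(2.36108e-05)
  = -30.524385 / -10.653806 ≈ 2.865116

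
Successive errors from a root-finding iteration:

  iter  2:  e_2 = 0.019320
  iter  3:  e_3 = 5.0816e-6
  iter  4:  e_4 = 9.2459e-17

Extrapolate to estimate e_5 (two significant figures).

First estimate the order: p ≈ ln(e_4/e_3) / ln(e_3/e_2) = ln(9.2459e-17/5.0816e-6)/ln(5.0816e-6/0.019320) = ln(1.81949e-11)/ln(0.000263023) ≈ 3.0000.
Then e_5 ≈ e_4·(e_4/e_3)^p = 9.2459e-17·(1.81949e-11)^3.0000 = 9.2459e-17·6.0235e-33 ≈ 5.569e-49.

5.6e-49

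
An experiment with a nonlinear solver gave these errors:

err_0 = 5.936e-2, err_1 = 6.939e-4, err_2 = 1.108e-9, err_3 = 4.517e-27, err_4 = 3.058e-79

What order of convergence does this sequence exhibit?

3

Consecutive ratios: err_4/err_3 = 3.058e-79/4.517e-27 = 6.76998e-53, err_3/err_2 = 4.517e-27/1.108e-9 = 4.07671e-18.
p ≈ ln(6.76998e-53)/ln(4.07671e-18) = -120.1245/-40.0412 ≈ 3.00.
So the convergence is cubic (order 3).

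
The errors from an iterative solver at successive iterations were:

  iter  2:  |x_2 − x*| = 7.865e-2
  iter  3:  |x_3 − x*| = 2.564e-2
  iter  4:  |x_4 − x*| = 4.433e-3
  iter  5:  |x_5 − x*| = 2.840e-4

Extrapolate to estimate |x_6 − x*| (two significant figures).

3.8e-6

First estimate the order: p ≈ ln(|x_5 − x*|/|x_4 − x*|) / ln(|x_4 − x*|/|x_3 − x*|) = ln(2.840e-4/4.433e-3)/ln(4.433e-3/2.564e-2) = ln(0.064065)/ln(0.172894) ≈ 1.5657.
Then |x_6 − x*| ≈ |x_5 − x*|·(|x_5 − x*|/|x_4 − x*|)^p = 2.840e-4·(0.064065)^1.5657 = 2.840e-4·0.0135371 ≈ 3.845e-06.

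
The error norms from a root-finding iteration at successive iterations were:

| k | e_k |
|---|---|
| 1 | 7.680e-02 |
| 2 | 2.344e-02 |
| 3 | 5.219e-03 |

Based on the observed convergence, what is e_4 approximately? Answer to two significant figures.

7.8e-4

First estimate the order: p ≈ ln(e_3/e_2) / ln(e_2/e_1) = ln(5.219e-03/2.344e-02)/ln(2.344e-02/7.680e-02) = ln(0.222654)/ln(0.305208) ≈ 1.2657.
Then e_4 ≈ e_3·(e_3/e_2)^p = 5.219e-03·(0.222654)^1.2657 = 5.219e-03·0.149381 ≈ 0.0007796.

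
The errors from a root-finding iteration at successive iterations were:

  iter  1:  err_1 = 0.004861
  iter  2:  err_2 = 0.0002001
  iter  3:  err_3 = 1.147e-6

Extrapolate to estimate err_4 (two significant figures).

2.7e-10

First estimate the order: p ≈ ln(err_3/err_2) / ln(err_2/err_1) = ln(1.147e-6/0.0002001)/ln(0.0002001/0.004861) = ln(0.00573213)/ln(0.0411644) ≈ 1.6180.
Then err_4 ≈ err_3·(err_3/err_2)^p = 1.147e-6·(0.00573213)^1.6180 = 1.147e-6·0.000236024 ≈ 2.707e-10.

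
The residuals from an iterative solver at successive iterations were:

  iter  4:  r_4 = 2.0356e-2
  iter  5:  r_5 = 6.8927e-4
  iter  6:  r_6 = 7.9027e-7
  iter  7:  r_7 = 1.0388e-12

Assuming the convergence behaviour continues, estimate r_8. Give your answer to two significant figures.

1.8e-24

First estimate the order: p ≈ ln(r_7/r_6) / ln(r_6/r_5) = ln(1.0388e-12/7.9027e-7)/ln(7.9027e-7/6.8927e-4) = ln(1.31449e-06)/ln(0.00114653) ≈ 2.0000.
Then r_8 ≈ r_7·(r_7/r_6)^p = 1.0388e-12·(1.31449e-06)^2.0000 = 1.0388e-12·1.72788e-12 ≈ 1.795e-24.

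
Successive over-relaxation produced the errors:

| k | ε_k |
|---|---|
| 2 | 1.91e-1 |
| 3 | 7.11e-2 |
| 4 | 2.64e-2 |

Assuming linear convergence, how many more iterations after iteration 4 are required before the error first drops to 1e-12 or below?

25

Rate ρ ≈ ε_4/ε_3 = 2.64e-2/7.11e-2 = 0.3713.
After j more steps, ε_{4+j} ≈ 2.64e-2·ρ^j; need ρ^j ≤ 1e-12/2.64e-2 = 3.78788e-11.
j ≥ ln(3.78788e-11)/ln(0.3713) = -23.9966/-0.99074 = 24.221.
So 25 more iterations are needed.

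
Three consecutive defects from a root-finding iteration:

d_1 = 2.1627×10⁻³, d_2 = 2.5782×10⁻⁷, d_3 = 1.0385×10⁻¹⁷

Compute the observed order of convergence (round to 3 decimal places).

2.649

p ≈ ln(d_3/d_2) / ln(d_2/d_1)
  = ln(1.0385×10⁻¹⁷/2.5782×10⁻⁷) / ln(2.5782×10⁻⁷/2.1627×10⁻³)
  = ln(4.028e-11) / ln(0.000119212)
  = -23.935166 / -9.034607 ≈ 2.649276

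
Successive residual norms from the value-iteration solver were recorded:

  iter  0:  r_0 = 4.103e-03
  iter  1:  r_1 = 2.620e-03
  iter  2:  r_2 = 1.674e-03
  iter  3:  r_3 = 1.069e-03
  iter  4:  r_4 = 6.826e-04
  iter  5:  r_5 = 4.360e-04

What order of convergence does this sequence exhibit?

1

Consecutive ratios: r_5/r_4 = 4.360e-04/6.826e-04 = 0.638734, r_4/r_3 = 6.826e-04/1.069e-03 = 0.638541.
p ≈ ln(0.638734)/ln(0.638541) = -0.4483/-0.4486 ≈ 1.00.
So the convergence is linear (order 1).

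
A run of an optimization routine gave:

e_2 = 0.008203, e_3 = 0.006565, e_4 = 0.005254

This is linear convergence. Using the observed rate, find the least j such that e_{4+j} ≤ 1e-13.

Rate ρ ≈ e_4/e_3 = 0.005254/0.006565 = 0.8003.
After j more steps, e_{4+j} ≈ 0.005254·ρ^j; need ρ^j ≤ 1e-13/0.005254 = 1.90331e-11.
j ≥ ln(1.90331e-11)/ln(0.8003) = -24.6848/-0.22277 = 110.808.
So 111 more iterations are needed.

111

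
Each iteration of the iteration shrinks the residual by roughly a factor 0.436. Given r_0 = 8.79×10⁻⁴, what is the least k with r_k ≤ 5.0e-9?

15

After k steps, r_k ≈ 8.79×10⁻⁴·0.436^k.
Need 0.436^k ≤ 5.0e-9/8.79×10⁻⁴ = 5.68828e-06.
k ≥ ln(5.68828e-06)/ln(0.436) = -12.0771/-0.83011 = 14.549.
Smallest integer k = 15.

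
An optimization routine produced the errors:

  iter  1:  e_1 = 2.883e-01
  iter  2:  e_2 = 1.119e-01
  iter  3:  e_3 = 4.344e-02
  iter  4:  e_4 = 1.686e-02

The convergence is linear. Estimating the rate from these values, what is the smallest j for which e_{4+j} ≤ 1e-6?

Rate ρ ≈ e_4/e_3 = 1.686e-02/4.344e-02 = 0.3881.
After j more steps, e_{4+j} ≈ 1.686e-02·ρ^j; need ρ^j ≤ 1e-6/1.686e-02 = 5.9312e-05.
j ≥ ln(5.9312e-05)/ln(0.3881) = -9.7327/-0.94649 = 10.283.
So 11 more iterations are needed.

11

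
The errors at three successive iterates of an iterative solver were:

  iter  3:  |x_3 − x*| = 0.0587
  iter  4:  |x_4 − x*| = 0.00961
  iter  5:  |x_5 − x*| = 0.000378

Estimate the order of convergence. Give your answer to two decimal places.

1.79

p ≈ ln(|x_5 − x*|/|x_4 − x*|) / ln(|x_4 − x*|/|x_3 − x*|)
  = ln(0.000378/0.00961) / ln(0.00961/0.0587)
  = ln(0.039334) / ln(0.163714)
  = -3.23567 / -1.80963 ≈ 1.78803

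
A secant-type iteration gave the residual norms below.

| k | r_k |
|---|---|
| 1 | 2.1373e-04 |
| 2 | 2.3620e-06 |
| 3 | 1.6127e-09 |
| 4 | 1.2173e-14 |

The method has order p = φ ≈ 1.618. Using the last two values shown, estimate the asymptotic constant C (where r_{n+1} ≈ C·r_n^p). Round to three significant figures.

C ≈ r_4 / r_3^1.618
  = 1.2173e-14 / (1.6127e-09)^1.618
  = 1.2173e-14 / 5.94048e-15 ≈ 2.0492

2.05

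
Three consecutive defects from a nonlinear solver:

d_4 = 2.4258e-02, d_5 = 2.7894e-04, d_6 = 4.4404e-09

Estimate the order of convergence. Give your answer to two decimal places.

2.47

p ≈ ln(d_6/d_5) / ln(d_5/d_4)
  = ln(4.4404e-09/2.7894e-04) / ln(2.7894e-04/2.4258e-02)
  = ln(1.59188e-05) / ln(0.0114989)
  = -11.04801 / -4.46550 ≈ 2.47408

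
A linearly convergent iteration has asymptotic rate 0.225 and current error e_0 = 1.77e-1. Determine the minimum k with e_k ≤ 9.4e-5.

6

After k steps, e_k ≈ 1.77e-1·0.225^k.
Need 0.225^k ≤ 9.4e-5/1.77e-1 = 0.000531073.
k ≥ ln(0.000531073)/ln(0.225) = -7.5406/-1.49165 = 5.055.
Smallest integer k = 6.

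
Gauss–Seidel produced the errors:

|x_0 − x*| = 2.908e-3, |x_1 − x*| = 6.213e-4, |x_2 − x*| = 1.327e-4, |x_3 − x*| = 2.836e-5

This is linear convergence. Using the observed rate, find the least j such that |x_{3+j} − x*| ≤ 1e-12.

Rate ρ ≈ |x_3 − x*|/|x_2 − x*| = 2.836e-5/1.327e-4 = 0.2137.
After j more steps, |x_{3+j} − x*| ≈ 2.836e-5·ρ^j; need ρ^j ≤ 1e-12/2.836e-5 = 3.52609e-08.
j ≥ ln(3.52609e-08)/ln(0.2137) = -17.1605/-1.54318 = 11.120.
So 12 more iterations are needed.

12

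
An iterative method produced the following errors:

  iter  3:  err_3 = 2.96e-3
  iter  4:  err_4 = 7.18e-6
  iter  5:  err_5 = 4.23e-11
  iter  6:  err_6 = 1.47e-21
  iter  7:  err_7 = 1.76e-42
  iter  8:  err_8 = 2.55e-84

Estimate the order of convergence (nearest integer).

Consecutive ratios: err_8/err_7 = 2.55e-84/1.76e-42 = 1.44886e-42, err_7/err_6 = 1.76e-42/1.47e-21 = 1.19728e-21.
p ≈ ln(1.44886e-42)/ln(1.19728e-21) = -96.3378/-48.1742 ≈ 2.00.
So the convergence is quadratic (order 2).

2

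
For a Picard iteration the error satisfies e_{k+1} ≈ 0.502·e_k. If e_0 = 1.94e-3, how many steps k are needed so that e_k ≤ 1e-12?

After k steps, e_k ≈ 1.94e-3·0.502^k.
Need 0.502^k ≤ 1e-12/1.94e-3 = 5.15464e-10.
k ≥ ln(5.15464e-10)/ln(0.502) = -21.3860/-0.68916 = 31.032.
Smallest integer k = 32.

32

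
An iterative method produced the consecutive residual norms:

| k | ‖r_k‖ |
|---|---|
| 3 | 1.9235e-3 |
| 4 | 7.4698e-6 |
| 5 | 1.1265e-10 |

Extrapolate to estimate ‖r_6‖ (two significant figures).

First estimate the order: p ≈ ln(‖r_5‖/‖r_4‖) / ln(‖r_4‖/‖r_3‖) = ln(1.1265e-10/7.4698e-6)/ln(7.4698e-6/1.9235e-3) = ln(1.50807e-05)/ln(0.00388344) ≈ 2.0000.
Then ‖r_6‖ ≈ ‖r_5‖·(‖r_5‖/‖r_4‖)^p = 1.1265e-10·(1.50807e-05)^2.0000 = 1.1265e-10·2.27428e-10 ≈ 2.562e-20.

2.6e-20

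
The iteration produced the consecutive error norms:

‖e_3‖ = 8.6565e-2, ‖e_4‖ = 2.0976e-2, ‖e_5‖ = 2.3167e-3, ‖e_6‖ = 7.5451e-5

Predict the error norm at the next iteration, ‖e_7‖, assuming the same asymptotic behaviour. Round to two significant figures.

First estimate the order: p ≈ ln(‖e_6‖/‖e_5‖) / ln(‖e_5‖/‖e_4‖) = ln(7.5451e-5/2.3167e-3)/ln(2.3167e-3/2.0976e-2) = ln(0.0325683)/ln(0.110445) ≈ 1.5543.
Then ‖e_7‖ ≈ ‖e_6‖·(‖e_6‖/‖e_5‖)^p = 7.5451e-5·(0.0325683)^1.5543 = 7.5451e-5·0.0048802 ≈ 3.682e-07.

3.7e-7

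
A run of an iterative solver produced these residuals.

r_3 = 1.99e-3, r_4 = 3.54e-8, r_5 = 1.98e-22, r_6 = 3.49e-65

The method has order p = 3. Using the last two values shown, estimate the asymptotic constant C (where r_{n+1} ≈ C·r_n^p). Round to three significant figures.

C ≈ r_6 / r_5^3
  = 3.49e-65 / (1.98e-22)^3
  = 3.49e-65 / 7.76239e-66 ≈ 4.496

4.50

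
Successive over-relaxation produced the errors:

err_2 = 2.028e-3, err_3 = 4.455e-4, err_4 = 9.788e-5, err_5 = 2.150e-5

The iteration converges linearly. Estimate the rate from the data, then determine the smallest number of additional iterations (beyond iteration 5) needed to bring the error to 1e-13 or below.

13

Rate ρ ≈ err_5/err_4 = 2.150e-5/9.788e-5 = 0.2197.
After j more steps, err_{5+j} ≈ 2.150e-5·ρ^j; need ρ^j ≤ 1e-13/2.150e-5 = 4.65116e-09.
j ≥ ln(4.65116e-09)/ln(0.2197) = -19.1861/-1.51549 = 12.660.
So 13 more iterations are needed.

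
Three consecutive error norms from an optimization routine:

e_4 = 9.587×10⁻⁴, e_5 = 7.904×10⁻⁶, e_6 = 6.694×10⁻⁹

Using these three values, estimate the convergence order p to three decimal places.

p ≈ ln(e_6/e_5) / ln(e_5/e_4)
  = ln(6.694×10⁻⁹/7.904×10⁻⁶) / ln(7.904×10⁻⁶/9.587×10⁻⁴)
  = ln(0.000846913) / ln(0.0082445)
  = -7.073913 / -4.798209 ≈ 1.474282

1.474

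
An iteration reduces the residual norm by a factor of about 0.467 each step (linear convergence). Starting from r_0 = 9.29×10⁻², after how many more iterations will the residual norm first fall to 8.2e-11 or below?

After k steps, r_k ≈ 9.29×10⁻²·0.467^k.
Need 0.467^k ≤ 8.2e-11/9.29×10⁻² = 8.8267e-10.
k ≥ ln(8.8267e-10)/ln(0.467) = -20.8481/-0.76143 = 27.380.
Smallest integer k = 28.

28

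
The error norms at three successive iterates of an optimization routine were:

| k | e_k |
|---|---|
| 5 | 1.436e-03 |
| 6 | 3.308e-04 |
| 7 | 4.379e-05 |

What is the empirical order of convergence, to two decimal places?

p ≈ ln(e_7/e_6) / ln(e_6/e_5)
  = ln(4.379e-05/3.308e-04) / ln(3.308e-04/1.436e-03)
  = ln(0.132376) / ln(0.230362)
  = -2.02211 / -1.46810 ≈ 1.37737

1.38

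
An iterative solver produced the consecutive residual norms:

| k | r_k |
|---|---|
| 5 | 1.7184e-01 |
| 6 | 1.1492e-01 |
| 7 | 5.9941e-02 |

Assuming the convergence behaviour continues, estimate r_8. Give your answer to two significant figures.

First estimate the order: p ≈ ln(r_7/r_6) / ln(r_6/r_5) = ln(5.9941e-02/1.1492e-01)/ln(1.1492e-01/1.7184e-01) = ln(0.521589)/ln(0.668762) ≈ 1.6178.
Then r_8 ≈ r_7·(r_7/r_6)^p = 5.9941e-02·(0.521589)^1.6178 = 5.9941e-02·0.348894 ≈ 0.02091.

2.1e-2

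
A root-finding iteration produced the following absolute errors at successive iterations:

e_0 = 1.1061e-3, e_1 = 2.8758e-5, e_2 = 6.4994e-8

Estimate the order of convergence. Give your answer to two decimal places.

p ≈ ln(e_2/e_1) / ln(e_1/e_0)
  = ln(6.4994e-8/2.8758e-5) / ln(2.8758e-5/1.1061e-3)
  = ln(0.00226003) / ln(0.0259995)
  = -6.09238 / -3.64968 ≈ 1.66929

1.67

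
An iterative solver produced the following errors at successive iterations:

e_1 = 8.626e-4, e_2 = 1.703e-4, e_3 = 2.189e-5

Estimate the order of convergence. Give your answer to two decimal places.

1.26

p ≈ ln(e_3/e_2) / ln(e_2/e_1)
  = ln(2.189e-5/1.703e-4) / ln(1.703e-4/8.626e-4)
  = ln(0.128538) / ln(0.197426)
  = -2.05153 / -1.62239 ≈ 1.26451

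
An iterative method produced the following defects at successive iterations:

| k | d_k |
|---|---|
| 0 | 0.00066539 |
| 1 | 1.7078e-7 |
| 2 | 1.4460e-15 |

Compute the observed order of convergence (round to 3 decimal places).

2.248

p ≈ ln(d_2/d_1) / ln(d_1/d_0)
  = ln(1.4460e-15/1.7078e-7) / ln(1.7078e-7/0.00066539)
  = ln(8.46703e-09) / ln(0.000256662)
  = -18.587086 / -8.267751 ≈ 2.248143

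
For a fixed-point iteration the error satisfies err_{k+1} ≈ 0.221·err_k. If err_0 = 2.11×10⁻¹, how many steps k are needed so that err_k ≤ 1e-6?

After k steps, err_k ≈ 2.11×10⁻¹·0.221^k.
Need 0.221^k ≤ 1e-6/2.11×10⁻¹ = 4.73934e-06.
k ≥ ln(4.73934e-06)/ln(0.221) = -12.2596/-1.50959 = 8.121.
Smallest integer k = 9.

9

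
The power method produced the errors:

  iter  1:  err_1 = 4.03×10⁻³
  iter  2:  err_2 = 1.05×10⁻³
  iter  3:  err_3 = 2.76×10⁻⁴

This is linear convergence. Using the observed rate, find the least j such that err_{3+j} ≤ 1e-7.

Rate ρ ≈ err_3/err_2 = 2.76×10⁻⁴/1.05×10⁻³ = 0.2629.
After j more steps, err_{3+j} ≈ 2.76×10⁻⁴·ρ^j; need ρ^j ≤ 1e-7/2.76×10⁻⁴ = 0.000362319.
j ≥ ln(0.000362319)/ln(0.2629) = -7.9230/-1.33598 = 5.930.
So 6 more iterations are needed.

6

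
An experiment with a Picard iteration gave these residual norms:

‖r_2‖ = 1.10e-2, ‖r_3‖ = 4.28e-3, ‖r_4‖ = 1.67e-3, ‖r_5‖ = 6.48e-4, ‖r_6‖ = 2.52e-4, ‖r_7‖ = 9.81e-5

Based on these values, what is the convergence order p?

Consecutive ratios: ‖r_7‖/‖r_6‖ = 9.81e-5/2.52e-4 = 0.389286, ‖r_6‖/‖r_5‖ = 2.52e-4/6.48e-4 = 0.388889.
p ≈ ln(0.389286)/ln(0.388889) = -0.9434/-0.9445 ≈ 1.00.
So the convergence is linear (order 1).

1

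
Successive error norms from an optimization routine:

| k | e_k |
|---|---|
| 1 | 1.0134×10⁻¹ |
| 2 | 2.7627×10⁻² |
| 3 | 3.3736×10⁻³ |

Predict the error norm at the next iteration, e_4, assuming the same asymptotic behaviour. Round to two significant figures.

First estimate the order: p ≈ ln(e_3/e_2) / ln(e_2/e_1) = ln(3.3736×10⁻³/2.7627×10⁻²)/ln(2.7627×10⁻²/1.0134×10⁻¹) = ln(0.122112)/ln(0.272617) ≈ 1.6179.
Then e_4 ≈ e_3·(e_3/e_2)^p = 3.3736×10⁻³·(0.122112)^1.6179 = 3.3736×10⁻³·0.0333017 ≈ 0.0001123.

1.1e-4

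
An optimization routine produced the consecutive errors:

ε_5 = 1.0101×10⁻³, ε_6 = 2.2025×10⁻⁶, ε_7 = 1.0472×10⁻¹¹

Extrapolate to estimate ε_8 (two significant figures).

First estimate the order: p ≈ ln(ε_7/ε_6) / ln(ε_6/ε_5) = ln(1.0472×10⁻¹¹/2.2025×10⁻⁶)/ln(2.2025×10⁻⁶/1.0101×10⁻³) = ln(4.7546e-06)/ln(0.00218048) ≈ 2.0000.
Then ε_8 ≈ ε_7·(ε_7/ε_6)^p = 1.0472×10⁻¹¹·(4.7546e-06)^2.0000 = 1.0472×10⁻¹¹·2.26062e-11 ≈ 2.367e-22.

2.4e-22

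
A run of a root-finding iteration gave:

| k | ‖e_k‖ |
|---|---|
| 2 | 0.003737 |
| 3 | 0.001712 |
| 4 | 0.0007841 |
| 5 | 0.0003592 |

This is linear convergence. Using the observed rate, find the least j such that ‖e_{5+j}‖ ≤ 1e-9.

Rate ρ ≈ ‖e_5‖/‖e_4‖ = 0.0003592/0.0007841 = 0.4581.
After j more steps, ‖e_{5+j}‖ ≈ 0.0003592·ρ^j; need ρ^j ≤ 1e-9/0.0003592 = 2.78396e-06.
j ≥ ln(2.78396e-06)/ln(0.4581) = -12.7916/-0.78067 = 16.385.
So 17 more iterations are needed.

17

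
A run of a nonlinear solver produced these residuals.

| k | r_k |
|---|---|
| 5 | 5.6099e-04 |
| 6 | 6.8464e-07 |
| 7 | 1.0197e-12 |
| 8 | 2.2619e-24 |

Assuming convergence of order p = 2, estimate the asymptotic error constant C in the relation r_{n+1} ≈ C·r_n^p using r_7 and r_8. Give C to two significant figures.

C ≈ r_8 / r_7^2
  = 2.2619e-24 / (1.0197e-12)^2
  = 2.2619e-24 / 1.03979e-24 ≈ 2.1753

2.2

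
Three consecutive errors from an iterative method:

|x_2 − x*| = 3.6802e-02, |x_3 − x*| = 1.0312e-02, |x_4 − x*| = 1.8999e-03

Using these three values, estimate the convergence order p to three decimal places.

p ≈ ln(|x_4 − x*|/|x_3 − x*|) / ln(|x_3 − x*|/|x_2 − x*|)
  = ln(1.8999e-03/1.0312e-02) / ln(1.0312e-02/3.6802e-02)
  = ln(0.184242) / ln(0.280202)
  = -1.691505 / -1.272245 ≈ 1.329543

1.330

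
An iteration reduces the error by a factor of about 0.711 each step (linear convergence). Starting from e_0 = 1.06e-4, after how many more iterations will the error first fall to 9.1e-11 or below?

41

After k steps, e_k ≈ 1.06e-4·0.711^k.
Need 0.711^k ≤ 9.1e-11/1.06e-4 = 8.58491e-07.
k ≥ ln(8.58491e-07)/ln(0.711) = -13.9681/-0.34108 = 40.953.
Smallest integer k = 41.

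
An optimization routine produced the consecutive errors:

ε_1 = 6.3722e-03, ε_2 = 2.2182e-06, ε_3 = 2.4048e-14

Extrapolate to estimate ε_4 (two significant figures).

First estimate the order: p ≈ ln(ε_3/ε_2) / ln(ε_2/ε_1) = ln(2.4048e-14/2.2182e-06)/ln(2.2182e-06/6.3722e-03) = ln(1.08412e-08)/ln(0.000348106) ≈ 2.3031.
Then ε_4 ≈ ε_3·(ε_3/ε_2)^p = 2.4048e-14·(1.08412e-08)^2.3031 = 2.4048e-14·4.52884e-19 ≈ 1.089e-32.

1.1e-32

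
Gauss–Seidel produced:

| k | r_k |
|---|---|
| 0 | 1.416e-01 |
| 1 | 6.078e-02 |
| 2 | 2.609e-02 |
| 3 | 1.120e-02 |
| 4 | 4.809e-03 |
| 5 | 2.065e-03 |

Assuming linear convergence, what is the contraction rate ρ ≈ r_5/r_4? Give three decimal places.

ρ ≈ r_5/r_4 = 2.065e-03/4.809e-03 = 0.42940

0.429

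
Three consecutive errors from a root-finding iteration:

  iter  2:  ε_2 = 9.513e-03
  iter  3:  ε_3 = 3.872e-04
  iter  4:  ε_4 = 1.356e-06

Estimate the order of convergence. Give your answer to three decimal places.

p ≈ ln(ε_4/ε_3) / ln(ε_3/ε_2)
  = ln(1.356e-06/3.872e-04) / ln(3.872e-04/9.513e-03)
  = ln(0.00350207) / ln(0.0407022)
  = -5.654401 / -3.201473 ≈ 1.766187

1.766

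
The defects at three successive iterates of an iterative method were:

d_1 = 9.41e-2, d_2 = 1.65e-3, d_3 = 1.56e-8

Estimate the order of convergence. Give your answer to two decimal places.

p ≈ ln(d_3/d_2) / ln(d_2/d_1)
  = ln(1.56e-8/1.65e-3) / ln(1.65e-3/9.41e-2)
  = ln(9.45455e-06) / ln(0.0175345)
  = -11.56901 / -4.04358 ≈ 2.86108

2.86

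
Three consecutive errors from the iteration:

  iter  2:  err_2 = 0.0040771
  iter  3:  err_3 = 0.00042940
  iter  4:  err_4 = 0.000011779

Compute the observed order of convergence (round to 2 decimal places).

p ≈ ln(err_4/err_3) / ln(err_3/err_2)
  = ln(0.000011779/0.00042940) / ln(0.00042940/0.0040771)
  = ln(0.0274313) / ln(0.10532)
  = -3.59607 / -2.25075 ≈ 1.59772

1.60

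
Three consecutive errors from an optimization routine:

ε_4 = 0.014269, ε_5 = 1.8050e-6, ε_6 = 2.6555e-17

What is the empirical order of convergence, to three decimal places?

2.779

p ≈ ln(ε_6/ε_5) / ln(ε_5/ε_4)
  = ln(2.6555e-17/1.8050e-6) / ln(1.8050e-6/0.014269)
  = ln(1.47119e-11) / ln(0.000126498)
  = -24.942364 / -8.975284 ≈ 2.779006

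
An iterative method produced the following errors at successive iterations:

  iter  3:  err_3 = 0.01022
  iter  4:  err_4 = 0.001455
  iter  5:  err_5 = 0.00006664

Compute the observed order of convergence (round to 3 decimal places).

1.582

p ≈ ln(err_5/err_4) / ln(err_4/err_3)
  = ln(0.00006664/0.001455) / ln(0.001455/0.01022)
  = ln(0.0458007) / ln(0.142368)
  = -3.083456 / -1.949340 ≈ 1.581795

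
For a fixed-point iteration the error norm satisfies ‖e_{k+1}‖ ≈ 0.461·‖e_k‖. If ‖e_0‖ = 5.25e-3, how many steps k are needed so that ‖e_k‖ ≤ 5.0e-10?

21

After k steps, ‖e_k‖ ≈ 5.25e-3·0.461^k.
Need 0.461^k ≤ 5.0e-10/5.25e-3 = 9.52381e-08.
k ≥ ln(9.52381e-08)/ln(0.461) = -16.1669/-0.77436 = 20.878.
Smallest integer k = 21.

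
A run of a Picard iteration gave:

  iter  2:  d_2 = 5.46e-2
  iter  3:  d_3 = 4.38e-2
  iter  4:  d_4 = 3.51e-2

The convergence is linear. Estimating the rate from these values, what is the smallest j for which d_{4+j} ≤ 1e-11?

Rate ρ ≈ d_4/d_3 = 3.51e-2/4.38e-2 = 0.8014.
After j more steps, d_{4+j} ≈ 3.51e-2·ρ^j; need ρ^j ≤ 1e-11/3.51e-2 = 2.849e-10.
j ≥ ln(2.849e-10)/ln(0.8014) = -21.9789/-0.22140 = 99.272.
So 100 more iterations are needed.

100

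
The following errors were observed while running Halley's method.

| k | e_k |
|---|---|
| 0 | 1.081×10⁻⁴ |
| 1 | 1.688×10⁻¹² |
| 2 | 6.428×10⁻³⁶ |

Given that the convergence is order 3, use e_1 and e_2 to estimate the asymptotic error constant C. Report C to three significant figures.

C ≈ e_2 / e_1^3
  = 6.428×10⁻³⁶ / (1.688×10⁻¹²)^3
  = 6.428×10⁻³⁶ / 4.80969e-36 ≈ 1.3365

1.34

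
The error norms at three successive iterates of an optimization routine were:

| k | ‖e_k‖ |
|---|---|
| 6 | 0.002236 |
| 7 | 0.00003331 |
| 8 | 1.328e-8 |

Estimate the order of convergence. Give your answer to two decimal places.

p ≈ ln(‖e_8‖/‖e_7‖) / ln(‖e_7‖/‖e_6‖)
  = ln(1.328e-8/0.00003331) / ln(0.00003331/0.002236)
  = ln(0.000398679) / ln(0.0148971)
  = -7.82735 / -4.20659 ≈ 1.86074

1.86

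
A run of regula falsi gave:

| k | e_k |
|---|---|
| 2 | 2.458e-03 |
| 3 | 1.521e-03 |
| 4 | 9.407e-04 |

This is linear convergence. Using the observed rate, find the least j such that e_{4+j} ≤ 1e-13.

48

Rate ρ ≈ e_4/e_3 = 9.407e-04/1.521e-03 = 0.6185.
After j more steps, e_{4+j} ≈ 9.407e-04·ρ^j; need ρ^j ≤ 1e-13/9.407e-04 = 1.06304e-10.
j ≥ ln(1.06304e-10)/ln(0.6185) = -22.9647/-0.48046 = 47.797.
So 48 more iterations are needed.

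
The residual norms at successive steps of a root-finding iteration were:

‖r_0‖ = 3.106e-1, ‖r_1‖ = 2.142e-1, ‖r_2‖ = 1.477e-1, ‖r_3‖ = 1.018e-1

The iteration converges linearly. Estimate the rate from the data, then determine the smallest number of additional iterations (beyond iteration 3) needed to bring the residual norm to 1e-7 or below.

Rate ρ ≈ ‖r_3‖/‖r_2‖ = 1.018e-1/1.477e-1 = 0.6892.
After j more steps, ‖r_{3+j}‖ ≈ 1.018e-1·ρ^j; need ρ^j ≤ 1e-7/1.018e-1 = 9.82318e-07.
j ≥ ln(9.82318e-07)/ln(0.6892) = -13.8334/-0.37222 = 37.165.
So 38 more iterations are needed.

38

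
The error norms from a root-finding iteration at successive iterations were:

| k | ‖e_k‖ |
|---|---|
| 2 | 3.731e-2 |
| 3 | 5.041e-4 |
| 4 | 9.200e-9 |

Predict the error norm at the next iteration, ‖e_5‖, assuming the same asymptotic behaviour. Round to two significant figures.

8.9e-21

First estimate the order: p ≈ ln(‖e_4‖/‖e_3‖) / ln(‖e_3‖/‖e_2‖) = ln(9.200e-9/5.041e-4)/ln(5.041e-4/3.731e-2) = ln(1.82503e-05)/ln(0.0135111) ≈ 2.5350.
Then ‖e_5‖ ≈ ‖e_4‖·(‖e_4‖/‖e_3‖)^p = 9.200e-9·(1.82503e-05)^2.5350 = 9.200e-9·9.71224e-13 ≈ 8.935e-21.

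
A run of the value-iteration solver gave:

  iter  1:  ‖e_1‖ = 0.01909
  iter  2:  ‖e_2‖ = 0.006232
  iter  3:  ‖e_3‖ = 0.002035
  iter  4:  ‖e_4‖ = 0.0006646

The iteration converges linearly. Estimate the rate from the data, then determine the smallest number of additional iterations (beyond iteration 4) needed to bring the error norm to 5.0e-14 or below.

Rate ρ ≈ ‖e_4‖/‖e_3‖ = 0.0006646/0.002035 = 0.3266.
After j more steps, ‖e_{4+j}‖ ≈ 0.0006646·ρ^j; need ρ^j ≤ 5.0e-14/0.0006646 = 7.52332e-11.
j ≥ ln(7.52332e-11)/ln(0.3266) = -23.3104/-1.11902 = 20.831.
So 21 more iterations are needed.

21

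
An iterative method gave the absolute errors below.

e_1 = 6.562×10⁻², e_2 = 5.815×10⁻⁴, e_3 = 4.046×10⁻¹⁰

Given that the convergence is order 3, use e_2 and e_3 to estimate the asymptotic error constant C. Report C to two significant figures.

2.1

C ≈ e_3 / e_2^3
  = 4.046×10⁻¹⁰ / (5.815×10⁻⁴)^3
  = 4.046×10⁻¹⁰ / 1.9663e-10 ≈ 2.0577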